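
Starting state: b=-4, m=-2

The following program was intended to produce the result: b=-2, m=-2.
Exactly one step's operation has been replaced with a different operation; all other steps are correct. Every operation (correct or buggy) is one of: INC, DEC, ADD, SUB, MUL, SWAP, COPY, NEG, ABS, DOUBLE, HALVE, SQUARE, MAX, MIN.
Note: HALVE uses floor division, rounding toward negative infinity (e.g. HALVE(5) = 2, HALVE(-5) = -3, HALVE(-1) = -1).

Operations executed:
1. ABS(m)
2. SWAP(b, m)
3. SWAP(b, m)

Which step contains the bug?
Step 1

Trace with buggy code:
Initial: b=-4, m=-2
After step 1: b=-4, m=2
After step 2: b=2, m=-4
After step 3: b=-4, m=2
Actual final b=-4, m=2 ≠ expected b=-2, m=-2.
Step 1 is the only position where a single-operation replacement can produce the expected result.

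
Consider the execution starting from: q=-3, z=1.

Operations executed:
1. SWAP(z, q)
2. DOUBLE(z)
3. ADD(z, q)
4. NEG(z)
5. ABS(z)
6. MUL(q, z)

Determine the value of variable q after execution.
q = 5

Tracing execution:
Step 1: SWAP(z, q) → q = 1
Step 2: DOUBLE(z) → q = 1
Step 3: ADD(z, q) → q = 1
Step 4: NEG(z) → q = 1
Step 5: ABS(z) → q = 1
Step 6: MUL(q, z) → q = 5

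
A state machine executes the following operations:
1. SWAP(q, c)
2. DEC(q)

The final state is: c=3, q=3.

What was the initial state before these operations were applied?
c=4, q=3

Working backwards:
Final state: c=3, q=3
Before step 2 (DEC(q)): c=3, q=4
Before step 1 (SWAP(q, c)): c=4, q=3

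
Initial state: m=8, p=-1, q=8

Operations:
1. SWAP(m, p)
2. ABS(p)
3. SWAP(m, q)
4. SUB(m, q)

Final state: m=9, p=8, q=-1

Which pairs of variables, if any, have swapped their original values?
(p, q)

Comparing initial and final values:
m: 8 → 9
p: -1 → 8
q: 8 → -1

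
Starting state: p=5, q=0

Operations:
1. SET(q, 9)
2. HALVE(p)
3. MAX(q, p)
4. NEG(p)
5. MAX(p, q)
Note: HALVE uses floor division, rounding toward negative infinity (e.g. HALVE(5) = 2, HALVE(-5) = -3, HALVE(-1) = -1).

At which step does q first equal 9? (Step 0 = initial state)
Step 1

Tracing q:
Initial: q = 0
After step 1: q = 9 ← first occurrence
After step 2: q = 9
After step 3: q = 9
After step 4: q = 9
After step 5: q = 9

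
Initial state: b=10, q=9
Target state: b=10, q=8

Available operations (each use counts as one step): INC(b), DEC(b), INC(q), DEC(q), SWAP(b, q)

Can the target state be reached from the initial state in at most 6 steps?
Yes

Path (1 step): DEC(q)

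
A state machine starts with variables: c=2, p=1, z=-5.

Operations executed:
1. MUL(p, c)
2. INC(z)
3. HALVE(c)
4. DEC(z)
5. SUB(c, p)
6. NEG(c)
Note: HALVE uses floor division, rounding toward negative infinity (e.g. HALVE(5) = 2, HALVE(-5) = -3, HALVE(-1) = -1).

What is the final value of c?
c = 1

Tracing execution:
Step 1: MUL(p, c) → c = 2
Step 2: INC(z) → c = 2
Step 3: HALVE(c) → c = 1
Step 4: DEC(z) → c = 1
Step 5: SUB(c, p) → c = -1
Step 6: NEG(c) → c = 1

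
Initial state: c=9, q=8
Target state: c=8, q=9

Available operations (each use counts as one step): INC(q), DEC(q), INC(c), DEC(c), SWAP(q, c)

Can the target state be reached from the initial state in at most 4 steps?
Yes

Path (1 step): SWAP(q, c)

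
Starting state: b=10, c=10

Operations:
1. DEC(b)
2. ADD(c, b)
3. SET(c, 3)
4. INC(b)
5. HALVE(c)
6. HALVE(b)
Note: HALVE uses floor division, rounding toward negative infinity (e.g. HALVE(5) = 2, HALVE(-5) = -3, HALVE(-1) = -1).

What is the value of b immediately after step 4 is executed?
b = 10

Tracing b through execution:
Initial: b = 10
After step 1 (DEC(b)): b = 9
After step 2 (ADD(c, b)): b = 9
After step 3 (SET(c, 3)): b = 9
After step 4 (INC(b)): b = 10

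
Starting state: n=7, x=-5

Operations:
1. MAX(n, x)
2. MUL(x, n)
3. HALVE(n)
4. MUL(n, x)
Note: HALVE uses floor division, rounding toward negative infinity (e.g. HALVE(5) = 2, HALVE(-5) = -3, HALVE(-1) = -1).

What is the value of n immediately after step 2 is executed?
n = 7

Tracing n through execution:
Initial: n = 7
After step 1 (MAX(n, x)): n = 7
After step 2 (MUL(x, n)): n = 7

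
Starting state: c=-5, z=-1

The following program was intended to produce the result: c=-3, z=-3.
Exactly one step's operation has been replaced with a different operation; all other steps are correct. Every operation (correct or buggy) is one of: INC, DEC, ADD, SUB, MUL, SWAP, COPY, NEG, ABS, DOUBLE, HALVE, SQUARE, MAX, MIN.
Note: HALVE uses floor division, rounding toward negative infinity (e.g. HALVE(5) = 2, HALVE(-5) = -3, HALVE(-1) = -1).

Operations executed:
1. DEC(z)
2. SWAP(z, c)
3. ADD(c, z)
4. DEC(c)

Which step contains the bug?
Step 3

Trace with buggy code:
Initial: c=-5, z=-1
After step 1: c=-5, z=-2
After step 2: c=-2, z=-5
After step 3: c=-7, z=-5
After step 4: c=-8, z=-5
Actual final c=-8, z=-5 ≠ expected c=-3, z=-3.
Step 3 is the only position where a single-operation replacement can produce the expected result.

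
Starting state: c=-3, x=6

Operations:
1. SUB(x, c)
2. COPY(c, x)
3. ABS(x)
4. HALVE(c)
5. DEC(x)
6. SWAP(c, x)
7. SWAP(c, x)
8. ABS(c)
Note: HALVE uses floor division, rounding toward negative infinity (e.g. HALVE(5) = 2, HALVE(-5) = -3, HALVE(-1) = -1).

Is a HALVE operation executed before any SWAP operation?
Yes

First HALVE: step 4
First SWAP: step 6
Since 4 < 6, HALVE comes first.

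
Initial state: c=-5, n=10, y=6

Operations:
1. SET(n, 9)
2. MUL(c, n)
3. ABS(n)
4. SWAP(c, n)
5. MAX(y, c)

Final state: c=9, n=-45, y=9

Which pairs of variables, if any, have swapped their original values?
None

Comparing initial and final values:
n: 10 → -45
c: -5 → 9
y: 6 → 9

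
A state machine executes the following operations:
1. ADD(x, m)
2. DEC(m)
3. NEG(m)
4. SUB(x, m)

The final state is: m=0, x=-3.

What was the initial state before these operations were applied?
m=1, x=-4

Working backwards:
Final state: m=0, x=-3
Before step 4 (SUB(x, m)): m=0, x=-3
Before step 3 (NEG(m)): m=0, x=-3
Before step 2 (DEC(m)): m=1, x=-3
Before step 1 (ADD(x, m)): m=1, x=-4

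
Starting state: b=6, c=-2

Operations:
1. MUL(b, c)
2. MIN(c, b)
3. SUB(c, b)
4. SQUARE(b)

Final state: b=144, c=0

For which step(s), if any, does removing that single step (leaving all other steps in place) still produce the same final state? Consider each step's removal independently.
None - removing any single step changes the final result

Testing removal of each single step:
Without step 1: final = b=36, c=-8 (different)
Without step 2: final = b=144, c=10 (different)
Without step 3: final = b=144, c=-12 (different)
Without step 4: final = b=-12, c=0 (different)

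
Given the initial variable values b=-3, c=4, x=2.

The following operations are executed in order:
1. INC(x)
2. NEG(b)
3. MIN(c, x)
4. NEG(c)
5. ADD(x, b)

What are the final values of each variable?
{b: 3, c: -3, x: 6}

Step-by-step execution:
Initial: b=-3, c=4, x=2
After step 1 (INC(x)): b=-3, c=4, x=3
After step 2 (NEG(b)): b=3, c=4, x=3
After step 3 (MIN(c, x)): b=3, c=3, x=3
After step 4 (NEG(c)): b=3, c=-3, x=3
After step 5 (ADD(x, b)): b=3, c=-3, x=6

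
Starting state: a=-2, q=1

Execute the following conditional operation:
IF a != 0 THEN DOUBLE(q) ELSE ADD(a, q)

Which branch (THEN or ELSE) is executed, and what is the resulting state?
Branch: THEN, Final state: a=-2, q=2

Evaluating condition: a != 0
a = -2
Condition is True, so THEN branch executes
After DOUBLE(q): a=-2, q=2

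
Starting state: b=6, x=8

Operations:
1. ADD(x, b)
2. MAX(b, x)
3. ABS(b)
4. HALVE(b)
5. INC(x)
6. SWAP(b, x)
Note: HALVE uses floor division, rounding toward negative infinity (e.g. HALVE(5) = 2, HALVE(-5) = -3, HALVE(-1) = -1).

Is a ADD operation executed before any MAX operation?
Yes

First ADD: step 1
First MAX: step 2
Since 1 < 2, ADD comes first.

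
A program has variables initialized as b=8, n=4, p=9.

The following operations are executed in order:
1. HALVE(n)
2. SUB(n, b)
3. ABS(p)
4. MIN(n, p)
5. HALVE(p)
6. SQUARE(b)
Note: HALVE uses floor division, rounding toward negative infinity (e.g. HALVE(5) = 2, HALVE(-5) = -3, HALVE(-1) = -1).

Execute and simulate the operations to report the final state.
{b: 64, n: -6, p: 4}

Step-by-step execution:
Initial: b=8, n=4, p=9
After step 1 (HALVE(n)): b=8, n=2, p=9
After step 2 (SUB(n, b)): b=8, n=-6, p=9
After step 3 (ABS(p)): b=8, n=-6, p=9
After step 4 (MIN(n, p)): b=8, n=-6, p=9
After step 5 (HALVE(p)): b=8, n=-6, p=4
After step 6 (SQUARE(b)): b=64, n=-6, p=4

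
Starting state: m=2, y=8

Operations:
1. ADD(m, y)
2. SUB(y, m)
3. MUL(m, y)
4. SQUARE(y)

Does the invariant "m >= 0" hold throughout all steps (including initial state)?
No, violated after step 3

The invariant is violated after step 3.

State at each step:
Initial: m=2, y=8
After step 1: m=10, y=8
After step 2: m=10, y=-2
After step 3: m=-20, y=-2
After step 4: m=-20, y=4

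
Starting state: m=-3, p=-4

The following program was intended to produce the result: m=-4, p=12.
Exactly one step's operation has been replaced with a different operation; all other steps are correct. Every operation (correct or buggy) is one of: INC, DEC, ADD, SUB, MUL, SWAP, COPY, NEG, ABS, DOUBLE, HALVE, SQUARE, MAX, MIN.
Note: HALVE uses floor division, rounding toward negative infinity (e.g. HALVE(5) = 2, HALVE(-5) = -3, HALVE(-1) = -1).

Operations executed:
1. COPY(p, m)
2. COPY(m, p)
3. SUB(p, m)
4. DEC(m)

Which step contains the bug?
Step 2

Trace with buggy code:
Initial: m=-3, p=-4
After step 1: m=-3, p=-3
After step 2: m=-3, p=-3
After step 3: m=-3, p=0
After step 4: m=-4, p=0
Actual final m=-4, p=0 ≠ expected m=-4, p=12.
Step 2 is the only position where a single-operation replacement can produce the expected result.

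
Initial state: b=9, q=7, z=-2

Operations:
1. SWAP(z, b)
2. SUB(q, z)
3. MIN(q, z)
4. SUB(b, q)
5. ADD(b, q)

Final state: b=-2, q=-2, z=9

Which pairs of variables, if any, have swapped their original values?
(b, z)

Comparing initial and final values:
b: 9 → -2
z: -2 → 9
q: 7 → -2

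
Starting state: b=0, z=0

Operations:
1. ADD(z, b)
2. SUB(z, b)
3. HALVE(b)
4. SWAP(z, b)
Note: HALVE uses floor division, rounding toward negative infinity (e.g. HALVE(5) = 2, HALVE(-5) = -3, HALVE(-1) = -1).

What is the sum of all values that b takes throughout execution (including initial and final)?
0

Values of b at each step:
Initial: b = 0
After step 1: b = 0
After step 2: b = 0
After step 3: b = 0
After step 4: b = 0
Sum = 0 + 0 + 0 + 0 + 0 = 0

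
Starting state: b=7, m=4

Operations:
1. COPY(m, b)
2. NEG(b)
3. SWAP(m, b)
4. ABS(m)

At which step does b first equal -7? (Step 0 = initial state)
Step 2

Tracing b:
Initial: b = 7
After step 1: b = 7
After step 2: b = -7 ← first occurrence
After step 3: b = 7
After step 4: b = 7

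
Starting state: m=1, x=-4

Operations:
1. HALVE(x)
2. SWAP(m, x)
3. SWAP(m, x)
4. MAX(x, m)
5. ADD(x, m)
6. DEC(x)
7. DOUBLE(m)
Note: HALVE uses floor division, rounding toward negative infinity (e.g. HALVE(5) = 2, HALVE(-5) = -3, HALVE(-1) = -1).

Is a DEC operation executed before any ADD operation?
No

First DEC: step 6
First ADD: step 5
Since 6 > 5, ADD comes first.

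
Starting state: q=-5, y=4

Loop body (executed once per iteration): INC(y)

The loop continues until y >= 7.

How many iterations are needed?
3

Tracing iterations:
Initial: q=-5, y=4
After iteration 1: q=-5, y=5
After iteration 2: q=-5, y=6
After iteration 3: q=-5, y=7
y >= 7 now holds, so the loop exits after 3 iterations.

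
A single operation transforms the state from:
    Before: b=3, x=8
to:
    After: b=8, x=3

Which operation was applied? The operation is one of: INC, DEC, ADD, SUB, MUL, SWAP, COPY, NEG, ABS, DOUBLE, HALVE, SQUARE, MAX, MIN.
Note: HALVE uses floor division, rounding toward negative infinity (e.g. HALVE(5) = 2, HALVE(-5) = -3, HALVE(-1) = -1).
SWAP(x, b)

Analyzing the change:
Before: b=3, x=8
After: b=8, x=3
Variable x changed from 8 to 3
Variable b changed from 3 to 8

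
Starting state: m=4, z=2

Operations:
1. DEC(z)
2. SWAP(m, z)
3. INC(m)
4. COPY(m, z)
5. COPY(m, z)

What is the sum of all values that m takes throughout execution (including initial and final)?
19

Values of m at each step:
Initial: m = 4
After step 1: m = 4
After step 2: m = 1
After step 3: m = 2
After step 4: m = 4
After step 5: m = 4
Sum = 4 + 4 + 1 + 2 + 4 + 4 = 19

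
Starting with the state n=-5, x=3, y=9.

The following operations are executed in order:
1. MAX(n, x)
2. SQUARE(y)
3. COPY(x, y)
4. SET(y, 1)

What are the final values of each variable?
{n: 3, x: 81, y: 1}

Step-by-step execution:
Initial: n=-5, x=3, y=9
After step 1 (MAX(n, x)): n=3, x=3, y=9
After step 2 (SQUARE(y)): n=3, x=3, y=81
After step 3 (COPY(x, y)): n=3, x=81, y=81
After step 4 (SET(y, 1)): n=3, x=81, y=1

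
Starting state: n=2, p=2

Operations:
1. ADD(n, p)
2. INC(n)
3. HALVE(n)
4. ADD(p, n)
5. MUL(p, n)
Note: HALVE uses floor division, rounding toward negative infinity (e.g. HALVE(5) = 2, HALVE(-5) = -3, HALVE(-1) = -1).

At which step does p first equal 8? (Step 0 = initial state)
Step 5

Tracing p:
Initial: p = 2
After step 1: p = 2
After step 2: p = 2
After step 3: p = 2
After step 4: p = 4
After step 5: p = 8 ← first occurrence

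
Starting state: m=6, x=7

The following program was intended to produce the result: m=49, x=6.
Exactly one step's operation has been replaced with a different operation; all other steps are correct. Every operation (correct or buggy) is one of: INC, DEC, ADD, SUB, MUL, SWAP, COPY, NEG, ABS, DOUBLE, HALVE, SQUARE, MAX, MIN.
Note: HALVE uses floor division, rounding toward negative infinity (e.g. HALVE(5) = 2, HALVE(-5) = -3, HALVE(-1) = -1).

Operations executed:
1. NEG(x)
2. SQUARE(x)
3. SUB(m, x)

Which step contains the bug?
Step 3

Trace with buggy code:
Initial: m=6, x=7
After step 1: m=6, x=-7
After step 2: m=6, x=49
After step 3: m=-43, x=49
Actual final m=-43, x=49 ≠ expected m=49, x=6.
Step 3 is the only position where a single-operation replacement can produce the expected result.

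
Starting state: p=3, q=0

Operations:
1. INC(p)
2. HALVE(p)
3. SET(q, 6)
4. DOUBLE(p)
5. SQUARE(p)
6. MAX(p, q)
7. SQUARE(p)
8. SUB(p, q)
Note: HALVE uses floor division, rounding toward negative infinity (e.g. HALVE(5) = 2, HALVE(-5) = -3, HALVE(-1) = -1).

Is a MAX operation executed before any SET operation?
No

First MAX: step 6
First SET: step 3
Since 6 > 3, SET comes first.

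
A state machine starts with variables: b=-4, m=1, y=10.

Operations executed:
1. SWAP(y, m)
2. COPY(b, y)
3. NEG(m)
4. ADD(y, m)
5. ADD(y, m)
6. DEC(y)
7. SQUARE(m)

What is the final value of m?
m = 100

Tracing execution:
Step 1: SWAP(y, m) → m = 10
Step 2: COPY(b, y) → m = 10
Step 3: NEG(m) → m = -10
Step 4: ADD(y, m) → m = -10
Step 5: ADD(y, m) → m = -10
Step 6: DEC(y) → m = -10
Step 7: SQUARE(m) → m = 100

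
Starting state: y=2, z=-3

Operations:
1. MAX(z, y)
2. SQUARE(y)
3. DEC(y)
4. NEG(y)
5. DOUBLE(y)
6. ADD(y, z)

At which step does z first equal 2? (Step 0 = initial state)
Step 1

Tracing z:
Initial: z = -3
After step 1: z = 2 ← first occurrence
After step 2: z = 2
After step 3: z = 2
After step 4: z = 2
After step 5: z = 2
After step 6: z = 2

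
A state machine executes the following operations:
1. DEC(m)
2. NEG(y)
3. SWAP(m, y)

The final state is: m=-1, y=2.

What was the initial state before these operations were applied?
m=3, y=1

Working backwards:
Final state: m=-1, y=2
Before step 3 (SWAP(m, y)): m=2, y=-1
Before step 2 (NEG(y)): m=2, y=1
Before step 1 (DEC(m)): m=3, y=1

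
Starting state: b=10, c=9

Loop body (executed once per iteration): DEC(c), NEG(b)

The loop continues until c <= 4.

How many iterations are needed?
5

Tracing iterations:
Initial: b=10, c=9
After iteration 1: b=-10, c=8
After iteration 2: b=10, c=7
After iteration 3: b=-10, c=6
After iteration 4: b=10, c=5
After iteration 5: b=-10, c=4
c <= 4 now holds, so the loop exits after 5 iterations.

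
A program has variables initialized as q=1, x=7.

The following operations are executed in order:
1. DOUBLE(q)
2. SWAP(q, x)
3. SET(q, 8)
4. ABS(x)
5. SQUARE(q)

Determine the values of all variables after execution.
{q: 64, x: 2}

Step-by-step execution:
Initial: q=1, x=7
After step 1 (DOUBLE(q)): q=2, x=7
After step 2 (SWAP(q, x)): q=7, x=2
After step 3 (SET(q, 8)): q=8, x=2
After step 4 (ABS(x)): q=8, x=2
After step 5 (SQUARE(q)): q=64, x=2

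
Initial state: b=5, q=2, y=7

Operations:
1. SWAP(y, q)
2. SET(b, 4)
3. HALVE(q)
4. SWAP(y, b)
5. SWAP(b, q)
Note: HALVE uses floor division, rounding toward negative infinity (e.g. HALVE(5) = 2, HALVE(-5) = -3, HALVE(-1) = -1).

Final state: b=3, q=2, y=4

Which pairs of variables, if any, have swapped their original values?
None

Comparing initial and final values:
y: 7 → 4
b: 5 → 3
q: 2 → 2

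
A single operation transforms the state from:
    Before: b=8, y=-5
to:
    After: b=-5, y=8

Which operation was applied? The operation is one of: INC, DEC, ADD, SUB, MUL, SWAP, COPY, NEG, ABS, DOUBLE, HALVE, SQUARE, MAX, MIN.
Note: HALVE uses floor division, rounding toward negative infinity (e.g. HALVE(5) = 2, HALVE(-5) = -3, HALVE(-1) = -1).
SWAP(b, y)

Analyzing the change:
Before: b=8, y=-5
After: b=-5, y=8
Variable b changed from 8 to -5
Variable y changed from -5 to 8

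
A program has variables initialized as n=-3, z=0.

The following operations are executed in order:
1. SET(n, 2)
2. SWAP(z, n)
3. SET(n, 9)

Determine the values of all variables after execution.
{n: 9, z: 2}

Step-by-step execution:
Initial: n=-3, z=0
After step 1 (SET(n, 2)): n=2, z=0
After step 2 (SWAP(z, n)): n=0, z=2
After step 3 (SET(n, 9)): n=9, z=2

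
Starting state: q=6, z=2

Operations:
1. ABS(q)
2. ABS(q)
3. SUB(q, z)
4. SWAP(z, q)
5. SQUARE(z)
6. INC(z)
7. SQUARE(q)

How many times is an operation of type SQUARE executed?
2

Counting SQUARE operations:
Step 5: SQUARE(z) ← SQUARE
Step 7: SQUARE(q) ← SQUARE
Total: 2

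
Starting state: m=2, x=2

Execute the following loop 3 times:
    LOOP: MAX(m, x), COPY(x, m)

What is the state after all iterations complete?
m=2, x=2

Iteration trace:
Start: m=2, x=2
After iteration 1: m=2, x=2
After iteration 2: m=2, x=2
After iteration 3: m=2, x=2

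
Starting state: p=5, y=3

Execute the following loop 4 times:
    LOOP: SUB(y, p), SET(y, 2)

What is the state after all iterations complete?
p=5, y=2

Iteration trace:
Start: p=5, y=3
After iteration 1: p=5, y=2
After iteration 2: p=5, y=2
After iteration 3: p=5, y=2
After iteration 4: p=5, y=2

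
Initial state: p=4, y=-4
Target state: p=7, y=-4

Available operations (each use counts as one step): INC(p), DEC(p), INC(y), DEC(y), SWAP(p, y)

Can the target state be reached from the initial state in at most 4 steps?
Yes

Path (3 steps): INC(p) → INC(p) → INC(p)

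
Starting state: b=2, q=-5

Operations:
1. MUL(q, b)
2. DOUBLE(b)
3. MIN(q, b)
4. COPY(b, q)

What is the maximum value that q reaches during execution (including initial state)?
-5

Values of q at each step:
Initial: q = -5 ← maximum
After step 1: q = -10
After step 2: q = -10
After step 3: q = -10
After step 4: q = -10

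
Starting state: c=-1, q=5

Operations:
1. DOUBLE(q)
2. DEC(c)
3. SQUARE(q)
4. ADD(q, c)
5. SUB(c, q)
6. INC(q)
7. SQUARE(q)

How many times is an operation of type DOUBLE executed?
1

Counting DOUBLE operations:
Step 1: DOUBLE(q) ← DOUBLE
Total: 1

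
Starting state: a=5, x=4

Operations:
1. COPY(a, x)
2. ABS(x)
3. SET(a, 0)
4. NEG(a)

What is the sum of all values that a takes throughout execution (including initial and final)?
13

Values of a at each step:
Initial: a = 5
After step 1: a = 4
After step 2: a = 4
After step 3: a = 0
After step 4: a = 0
Sum = 5 + 4 + 4 + 0 + 0 = 13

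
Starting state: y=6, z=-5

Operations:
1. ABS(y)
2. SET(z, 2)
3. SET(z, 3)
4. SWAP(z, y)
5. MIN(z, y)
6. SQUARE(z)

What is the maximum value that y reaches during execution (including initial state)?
6

Values of y at each step:
Initial: y = 6 ← maximum
After step 1: y = 6
After step 2: y = 6
After step 3: y = 6
After step 4: y = 3
After step 5: y = 3
After step 6: y = 3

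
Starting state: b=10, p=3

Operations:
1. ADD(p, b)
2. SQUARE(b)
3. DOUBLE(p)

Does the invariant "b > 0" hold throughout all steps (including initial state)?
Yes

The invariant holds at every step.

State at each step:
Initial: b=10, p=3
After step 1: b=10, p=13
After step 2: b=100, p=13
After step 3: b=100, p=26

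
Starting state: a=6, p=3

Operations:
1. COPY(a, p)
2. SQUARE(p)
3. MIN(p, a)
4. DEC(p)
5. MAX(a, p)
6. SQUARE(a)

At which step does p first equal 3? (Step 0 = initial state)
Step 0

Tracing p:
Initial: p = 3 ← first occurrence
After step 1: p = 3
After step 2: p = 9
After step 3: p = 3
After step 4: p = 2
After step 5: p = 2
After step 6: p = 2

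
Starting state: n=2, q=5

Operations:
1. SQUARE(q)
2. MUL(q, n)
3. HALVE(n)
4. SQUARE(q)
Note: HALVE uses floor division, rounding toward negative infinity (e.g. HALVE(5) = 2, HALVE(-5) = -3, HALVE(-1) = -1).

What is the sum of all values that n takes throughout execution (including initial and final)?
8

Values of n at each step:
Initial: n = 2
After step 1: n = 2
After step 2: n = 2
After step 3: n = 1
After step 4: n = 1
Sum = 2 + 2 + 2 + 1 + 1 = 8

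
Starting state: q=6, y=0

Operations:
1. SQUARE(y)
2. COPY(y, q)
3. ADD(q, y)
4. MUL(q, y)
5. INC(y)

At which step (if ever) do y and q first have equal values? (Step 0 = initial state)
Step 2

y and q first become equal after step 2.

Comparing values at each step:
Initial: y=0, q=6
After step 1: y=0, q=6
After step 2: y=6, q=6 ← equal!
After step 3: y=6, q=12
After step 4: y=6, q=72
After step 5: y=7, q=72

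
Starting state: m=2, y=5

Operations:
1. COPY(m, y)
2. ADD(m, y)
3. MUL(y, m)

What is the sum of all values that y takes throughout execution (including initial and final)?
65

Values of y at each step:
Initial: y = 5
After step 1: y = 5
After step 2: y = 5
After step 3: y = 50
Sum = 5 + 5 + 5 + 50 = 65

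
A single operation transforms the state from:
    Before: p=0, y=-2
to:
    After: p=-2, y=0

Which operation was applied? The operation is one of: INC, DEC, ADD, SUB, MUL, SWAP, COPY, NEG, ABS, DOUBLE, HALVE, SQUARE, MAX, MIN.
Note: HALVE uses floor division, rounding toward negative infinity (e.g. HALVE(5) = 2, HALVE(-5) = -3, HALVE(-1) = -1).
SWAP(y, p)

Analyzing the change:
Before: p=0, y=-2
After: p=-2, y=0
Variable y changed from -2 to 0
Variable p changed from 0 to -2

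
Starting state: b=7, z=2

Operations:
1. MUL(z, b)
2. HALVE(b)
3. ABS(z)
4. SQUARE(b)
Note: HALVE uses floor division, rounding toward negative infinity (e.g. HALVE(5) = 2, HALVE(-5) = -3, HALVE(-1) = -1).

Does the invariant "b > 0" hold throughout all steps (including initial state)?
Yes

The invariant holds at every step.

State at each step:
Initial: b=7, z=2
After step 1: b=7, z=14
After step 2: b=3, z=14
After step 3: b=3, z=14
After step 4: b=9, z=14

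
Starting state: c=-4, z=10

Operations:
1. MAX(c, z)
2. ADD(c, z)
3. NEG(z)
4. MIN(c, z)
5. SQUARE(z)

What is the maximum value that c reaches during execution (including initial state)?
20

Values of c at each step:
Initial: c = -4
After step 1: c = 10
After step 2: c = 20 ← maximum
After step 3: c = 20
After step 4: c = -10
After step 5: c = -10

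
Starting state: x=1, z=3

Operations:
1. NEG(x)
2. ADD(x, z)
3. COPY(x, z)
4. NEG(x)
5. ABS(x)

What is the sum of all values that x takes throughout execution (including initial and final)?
5

Values of x at each step:
Initial: x = 1
After step 1: x = -1
After step 2: x = 2
After step 3: x = 3
After step 4: x = -3
After step 5: x = 3
Sum = 1 + -1 + 2 + 3 + -3 + 3 = 5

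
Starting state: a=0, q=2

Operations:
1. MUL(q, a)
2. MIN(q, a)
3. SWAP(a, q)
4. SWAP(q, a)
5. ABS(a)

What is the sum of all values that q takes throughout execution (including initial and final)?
2

Values of q at each step:
Initial: q = 2
After step 1: q = 0
After step 2: q = 0
After step 3: q = 0
After step 4: q = 0
After step 5: q = 0
Sum = 2 + 0 + 0 + 0 + 0 + 0 = 2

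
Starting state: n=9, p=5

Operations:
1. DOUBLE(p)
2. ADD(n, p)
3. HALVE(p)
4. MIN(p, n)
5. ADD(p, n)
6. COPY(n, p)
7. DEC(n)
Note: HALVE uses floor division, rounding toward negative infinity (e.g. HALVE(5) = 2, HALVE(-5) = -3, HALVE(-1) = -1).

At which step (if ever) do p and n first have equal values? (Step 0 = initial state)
Step 6

p and n first become equal after step 6.

Comparing values at each step:
Initial: p=5, n=9
After step 1: p=10, n=9
After step 2: p=10, n=19
After step 3: p=5, n=19
After step 4: p=5, n=19
After step 5: p=24, n=19
After step 6: p=24, n=24 ← equal!
After step 7: p=24, n=23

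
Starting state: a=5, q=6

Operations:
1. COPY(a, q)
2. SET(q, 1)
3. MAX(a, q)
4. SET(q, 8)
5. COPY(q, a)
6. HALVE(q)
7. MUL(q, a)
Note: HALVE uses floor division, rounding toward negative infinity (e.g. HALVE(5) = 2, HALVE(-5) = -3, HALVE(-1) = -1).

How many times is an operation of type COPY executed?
2

Counting COPY operations:
Step 1: COPY(a, q) ← COPY
Step 5: COPY(q, a) ← COPY
Total: 2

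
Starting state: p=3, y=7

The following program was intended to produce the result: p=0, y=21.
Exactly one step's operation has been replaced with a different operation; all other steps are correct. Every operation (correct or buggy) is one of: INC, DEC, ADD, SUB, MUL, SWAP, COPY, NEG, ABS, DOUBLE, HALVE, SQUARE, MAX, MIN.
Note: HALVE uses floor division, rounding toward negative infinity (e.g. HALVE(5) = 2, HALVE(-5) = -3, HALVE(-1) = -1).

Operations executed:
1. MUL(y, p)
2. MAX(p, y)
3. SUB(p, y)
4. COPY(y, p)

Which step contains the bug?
Step 4

Trace with buggy code:
Initial: p=3, y=7
After step 1: p=3, y=21
After step 2: p=21, y=21
After step 3: p=0, y=21
After step 4: p=0, y=0
Actual final p=0, y=0 ≠ expected p=0, y=21.
Step 4 is the only position where a single-operation replacement can produce the expected result.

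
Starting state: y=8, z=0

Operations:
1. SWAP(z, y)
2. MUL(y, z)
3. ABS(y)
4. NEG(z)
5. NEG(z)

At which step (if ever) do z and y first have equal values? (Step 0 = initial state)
Never

z and y never become equal during execution.

Comparing values at each step:
Initial: z=0, y=8
After step 1: z=8, y=0
After step 2: z=8, y=0
After step 3: z=8, y=0
After step 4: z=-8, y=0
After step 5: z=8, y=0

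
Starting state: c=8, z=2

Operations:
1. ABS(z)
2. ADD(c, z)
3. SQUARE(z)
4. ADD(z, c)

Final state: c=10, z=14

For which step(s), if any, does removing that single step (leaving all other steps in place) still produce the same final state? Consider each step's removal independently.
Step(s) 1

Testing removal of each single step:
Without step 1: final = c=10, z=14 (same)
Without step 2: final = c=8, z=12 (different)
Without step 3: final = c=10, z=12 (different)
Without step 4: final = c=10, z=4 (different)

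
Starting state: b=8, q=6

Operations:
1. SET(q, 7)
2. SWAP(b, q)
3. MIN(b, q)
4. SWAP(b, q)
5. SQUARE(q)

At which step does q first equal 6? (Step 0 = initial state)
Step 0

Tracing q:
Initial: q = 6 ← first occurrence
After step 1: q = 7
After step 2: q = 8
After step 3: q = 8
After step 4: q = 7
After step 5: q = 49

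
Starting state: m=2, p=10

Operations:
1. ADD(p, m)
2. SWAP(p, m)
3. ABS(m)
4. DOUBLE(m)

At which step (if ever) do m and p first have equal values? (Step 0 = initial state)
Never

m and p never become equal during execution.

Comparing values at each step:
Initial: m=2, p=10
After step 1: m=2, p=12
After step 2: m=12, p=2
After step 3: m=12, p=2
After step 4: m=24, p=2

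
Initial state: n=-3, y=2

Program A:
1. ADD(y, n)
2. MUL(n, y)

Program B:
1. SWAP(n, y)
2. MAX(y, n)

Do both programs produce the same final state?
No

Program A final state: n=3, y=-1
Program B final state: n=2, y=2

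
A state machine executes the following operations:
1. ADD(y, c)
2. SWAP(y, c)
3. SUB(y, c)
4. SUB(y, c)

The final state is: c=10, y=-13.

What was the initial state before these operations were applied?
c=7, y=3

Working backwards:
Final state: c=10, y=-13
Before step 4 (SUB(y, c)): c=10, y=-3
Before step 3 (SUB(y, c)): c=10, y=7
Before step 2 (SWAP(y, c)): c=7, y=10
Before step 1 (ADD(y, c)): c=7, y=3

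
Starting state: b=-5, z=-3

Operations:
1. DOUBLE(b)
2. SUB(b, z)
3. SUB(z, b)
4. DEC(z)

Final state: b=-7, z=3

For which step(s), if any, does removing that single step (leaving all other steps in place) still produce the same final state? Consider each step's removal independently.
None - removing any single step changes the final result

Testing removal of each single step:
Without step 1: final = b=-2, z=-2 (different)
Without step 2: final = b=-10, z=6 (different)
Without step 3: final = b=-7, z=-4 (different)
Without step 4: final = b=-7, z=4 (different)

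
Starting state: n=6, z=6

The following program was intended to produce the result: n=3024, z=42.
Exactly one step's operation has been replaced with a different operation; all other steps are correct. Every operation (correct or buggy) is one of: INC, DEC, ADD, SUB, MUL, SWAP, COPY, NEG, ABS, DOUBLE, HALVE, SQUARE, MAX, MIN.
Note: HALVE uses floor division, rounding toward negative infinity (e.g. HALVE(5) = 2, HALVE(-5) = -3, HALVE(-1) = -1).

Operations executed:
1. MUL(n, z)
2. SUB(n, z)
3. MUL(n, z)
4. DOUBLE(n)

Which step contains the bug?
Step 2

Trace with buggy code:
Initial: n=6, z=6
After step 1: n=36, z=6
After step 2: n=30, z=6
After step 3: n=180, z=6
After step 4: n=360, z=6
Actual final n=360, z=6 ≠ expected n=3024, z=42.
Step 2 is the only position where a single-operation replacement can produce the expected result.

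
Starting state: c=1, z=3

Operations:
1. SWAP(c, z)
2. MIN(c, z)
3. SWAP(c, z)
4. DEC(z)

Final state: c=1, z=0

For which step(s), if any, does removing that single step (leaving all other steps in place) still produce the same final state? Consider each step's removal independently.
Step(s) 3

Testing removal of each single step:
Without step 1: final = c=3, z=0 (different)
Without step 2: final = c=1, z=2 (different)
Without step 3: final = c=1, z=0 (same)
Without step 4: final = c=1, z=1 (different)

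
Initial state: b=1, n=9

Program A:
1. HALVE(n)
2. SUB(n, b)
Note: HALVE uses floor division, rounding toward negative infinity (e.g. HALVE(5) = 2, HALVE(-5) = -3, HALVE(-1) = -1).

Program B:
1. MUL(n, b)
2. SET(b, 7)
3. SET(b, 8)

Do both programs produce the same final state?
No

Program A final state: b=1, n=3
Program B final state: b=8, n=9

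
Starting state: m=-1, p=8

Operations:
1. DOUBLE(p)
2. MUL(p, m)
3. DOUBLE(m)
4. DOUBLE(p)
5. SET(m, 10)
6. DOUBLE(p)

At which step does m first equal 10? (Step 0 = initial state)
Step 5

Tracing m:
Initial: m = -1
After step 1: m = -1
After step 2: m = -1
After step 3: m = -2
After step 4: m = -2
After step 5: m = 10 ← first occurrence
After step 6: m = 10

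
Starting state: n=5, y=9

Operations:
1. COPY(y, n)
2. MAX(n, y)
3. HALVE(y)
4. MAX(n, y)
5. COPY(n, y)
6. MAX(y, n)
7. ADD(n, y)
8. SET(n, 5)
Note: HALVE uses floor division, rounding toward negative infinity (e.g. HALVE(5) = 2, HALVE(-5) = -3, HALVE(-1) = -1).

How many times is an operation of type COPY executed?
2

Counting COPY operations:
Step 1: COPY(y, n) ← COPY
Step 5: COPY(n, y) ← COPY
Total: 2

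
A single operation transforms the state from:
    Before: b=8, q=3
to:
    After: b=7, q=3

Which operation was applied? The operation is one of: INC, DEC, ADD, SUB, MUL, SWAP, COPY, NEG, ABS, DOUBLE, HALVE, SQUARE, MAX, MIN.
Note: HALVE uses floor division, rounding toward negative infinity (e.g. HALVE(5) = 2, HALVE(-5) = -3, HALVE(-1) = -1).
DEC(b)

Analyzing the change:
Before: b=8, q=3
After: b=7, q=3
Variable b changed from 8 to 7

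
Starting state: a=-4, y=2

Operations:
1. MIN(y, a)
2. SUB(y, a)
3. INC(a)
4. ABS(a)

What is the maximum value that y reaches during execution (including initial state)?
2

Values of y at each step:
Initial: y = 2 ← maximum
After step 1: y = -4
After step 2: y = 0
After step 3: y = 0
After step 4: y = 0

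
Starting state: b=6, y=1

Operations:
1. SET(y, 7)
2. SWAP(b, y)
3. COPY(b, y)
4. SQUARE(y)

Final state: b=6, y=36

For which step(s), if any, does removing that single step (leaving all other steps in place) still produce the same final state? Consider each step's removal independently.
Step(s) 1

Testing removal of each single step:
Without step 1: final = b=6, y=36 (same)
Without step 2: final = b=7, y=49 (different)
Without step 3: final = b=7, y=36 (different)
Without step 4: final = b=6, y=6 (different)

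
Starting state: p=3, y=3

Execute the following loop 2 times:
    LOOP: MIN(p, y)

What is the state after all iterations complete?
p=3, y=3

Iteration trace:
Start: p=3, y=3
After iteration 1: p=3, y=3
After iteration 2: p=3, y=3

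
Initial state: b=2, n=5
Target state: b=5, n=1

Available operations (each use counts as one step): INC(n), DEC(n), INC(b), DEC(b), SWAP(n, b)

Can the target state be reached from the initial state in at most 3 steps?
Yes

Path (2 steps): DEC(b) → SWAP(n, b)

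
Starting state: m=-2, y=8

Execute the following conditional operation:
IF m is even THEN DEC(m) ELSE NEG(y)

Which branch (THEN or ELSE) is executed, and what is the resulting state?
Branch: THEN, Final state: m=-3, y=8

Evaluating condition: m is even
Condition is True, so THEN branch executes
After DEC(m): m=-3, y=8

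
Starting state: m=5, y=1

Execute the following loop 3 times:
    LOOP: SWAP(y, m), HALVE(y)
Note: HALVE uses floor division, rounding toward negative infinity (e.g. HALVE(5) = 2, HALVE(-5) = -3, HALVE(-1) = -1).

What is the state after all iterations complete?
m=0, y=1

Iteration trace:
Start: m=5, y=1
After iteration 1: m=1, y=2
After iteration 2: m=2, y=0
After iteration 3: m=0, y=1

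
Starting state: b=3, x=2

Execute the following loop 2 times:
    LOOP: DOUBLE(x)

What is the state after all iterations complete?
b=3, x=8

Iteration trace:
Start: b=3, x=2
After iteration 1: b=3, x=4
After iteration 2: b=3, x=8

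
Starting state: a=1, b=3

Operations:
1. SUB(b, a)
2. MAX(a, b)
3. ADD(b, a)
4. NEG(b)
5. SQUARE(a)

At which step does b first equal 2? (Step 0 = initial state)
Step 1

Tracing b:
Initial: b = 3
After step 1: b = 2 ← first occurrence
After step 2: b = 2
After step 3: b = 4
After step 4: b = -4
After step 5: b = -4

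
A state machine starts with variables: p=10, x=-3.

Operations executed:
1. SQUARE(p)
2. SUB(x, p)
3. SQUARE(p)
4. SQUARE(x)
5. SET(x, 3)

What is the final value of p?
p = 10000

Tracing execution:
Step 1: SQUARE(p) → p = 100
Step 2: SUB(x, p) → p = 100
Step 3: SQUARE(p) → p = 10000
Step 4: SQUARE(x) → p = 10000
Step 5: SET(x, 3) → p = 10000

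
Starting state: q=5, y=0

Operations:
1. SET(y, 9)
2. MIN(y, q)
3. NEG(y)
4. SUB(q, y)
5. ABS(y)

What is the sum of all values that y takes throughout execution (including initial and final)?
9

Values of y at each step:
Initial: y = 0
After step 1: y = 9
After step 2: y = 5
After step 3: y = -5
After step 4: y = -5
After step 5: y = 5
Sum = 0 + 9 + 5 + -5 + -5 + 5 = 9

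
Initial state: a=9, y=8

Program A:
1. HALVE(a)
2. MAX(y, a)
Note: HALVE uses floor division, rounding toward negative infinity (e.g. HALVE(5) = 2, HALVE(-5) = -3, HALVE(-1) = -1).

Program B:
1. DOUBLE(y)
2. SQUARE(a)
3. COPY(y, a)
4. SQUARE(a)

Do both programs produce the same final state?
No

Program A final state: a=4, y=8
Program B final state: a=6561, y=81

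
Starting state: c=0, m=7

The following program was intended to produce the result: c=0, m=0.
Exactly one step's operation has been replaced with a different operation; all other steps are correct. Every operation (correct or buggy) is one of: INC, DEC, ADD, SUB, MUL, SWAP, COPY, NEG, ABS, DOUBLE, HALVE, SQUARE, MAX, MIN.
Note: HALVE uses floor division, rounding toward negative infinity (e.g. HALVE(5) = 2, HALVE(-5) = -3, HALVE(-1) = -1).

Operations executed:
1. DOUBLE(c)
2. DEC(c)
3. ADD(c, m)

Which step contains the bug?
Step 2

Trace with buggy code:
Initial: c=0, m=7
After step 1: c=0, m=7
After step 2: c=-1, m=7
After step 3: c=6, m=7
Actual final c=6, m=7 ≠ expected c=0, m=0.
Step 2 is the only position where a single-operation replacement can produce the expected result.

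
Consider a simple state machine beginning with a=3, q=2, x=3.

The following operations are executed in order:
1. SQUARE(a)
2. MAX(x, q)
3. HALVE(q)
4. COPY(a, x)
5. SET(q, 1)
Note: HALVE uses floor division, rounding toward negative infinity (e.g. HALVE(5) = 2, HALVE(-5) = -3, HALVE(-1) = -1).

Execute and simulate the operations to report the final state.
{a: 3, q: 1, x: 3}

Step-by-step execution:
Initial: a=3, q=2, x=3
After step 1 (SQUARE(a)): a=9, q=2, x=3
After step 2 (MAX(x, q)): a=9, q=2, x=3
After step 3 (HALVE(q)): a=9, q=1, x=3
After step 4 (COPY(a, x)): a=3, q=1, x=3
After step 5 (SET(q, 1)): a=3, q=1, x=3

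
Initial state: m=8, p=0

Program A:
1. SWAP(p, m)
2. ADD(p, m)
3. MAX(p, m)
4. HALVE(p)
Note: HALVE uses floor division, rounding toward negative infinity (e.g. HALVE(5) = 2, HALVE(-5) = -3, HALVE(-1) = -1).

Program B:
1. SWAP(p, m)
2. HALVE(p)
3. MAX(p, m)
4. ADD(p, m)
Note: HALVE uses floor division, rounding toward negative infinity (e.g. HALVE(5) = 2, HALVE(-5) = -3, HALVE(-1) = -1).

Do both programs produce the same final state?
Yes

Program A final state: m=0, p=4
Program B final state: m=0, p=4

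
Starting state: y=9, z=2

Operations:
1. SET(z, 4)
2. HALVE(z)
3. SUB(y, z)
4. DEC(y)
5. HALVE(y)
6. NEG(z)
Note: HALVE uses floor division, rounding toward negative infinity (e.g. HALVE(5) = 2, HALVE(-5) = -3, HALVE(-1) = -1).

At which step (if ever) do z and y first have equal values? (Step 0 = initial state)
Never

z and y never become equal during execution.

Comparing values at each step:
Initial: z=2, y=9
After step 1: z=4, y=9
After step 2: z=2, y=9
After step 3: z=2, y=7
After step 4: z=2, y=6
After step 5: z=2, y=3
After step 6: z=-2, y=3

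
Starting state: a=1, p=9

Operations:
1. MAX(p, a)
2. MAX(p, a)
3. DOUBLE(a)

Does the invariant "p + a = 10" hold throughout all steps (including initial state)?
No, violated after step 3

The invariant is violated after step 3.

State at each step:
Initial: a=1, p=9
After step 1: a=1, p=9
After step 2: a=1, p=9
After step 3: a=2, p=9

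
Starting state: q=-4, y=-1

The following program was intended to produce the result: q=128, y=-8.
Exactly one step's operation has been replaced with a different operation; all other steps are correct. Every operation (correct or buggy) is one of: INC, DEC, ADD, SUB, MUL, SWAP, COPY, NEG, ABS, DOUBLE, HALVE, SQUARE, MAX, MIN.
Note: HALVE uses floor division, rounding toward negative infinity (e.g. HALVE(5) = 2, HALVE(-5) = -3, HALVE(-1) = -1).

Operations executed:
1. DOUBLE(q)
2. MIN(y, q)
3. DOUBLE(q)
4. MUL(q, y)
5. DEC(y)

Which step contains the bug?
Step 5

Trace with buggy code:
Initial: q=-4, y=-1
After step 1: q=-8, y=-1
After step 2: q=-8, y=-8
After step 3: q=-16, y=-8
After step 4: q=128, y=-8
After step 5: q=128, y=-9
Actual final q=128, y=-9 ≠ expected q=128, y=-8.
Step 5 is the only position where a single-operation replacement can produce the expected result.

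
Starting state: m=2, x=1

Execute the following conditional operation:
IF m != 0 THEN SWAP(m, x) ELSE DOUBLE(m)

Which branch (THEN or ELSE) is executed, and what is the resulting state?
Branch: THEN, Final state: m=1, x=2

Evaluating condition: m != 0
m = 2
Condition is True, so THEN branch executes
After SWAP(m, x): m=1, x=2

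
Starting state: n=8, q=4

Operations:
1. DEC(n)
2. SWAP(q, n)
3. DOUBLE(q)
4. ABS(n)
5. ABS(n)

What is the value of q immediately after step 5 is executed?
q = 14

Tracing q through execution:
Initial: q = 4
After step 1 (DEC(n)): q = 4
After step 2 (SWAP(q, n)): q = 7
After step 3 (DOUBLE(q)): q = 14
After step 4 (ABS(n)): q = 14
After step 5 (ABS(n)): q = 14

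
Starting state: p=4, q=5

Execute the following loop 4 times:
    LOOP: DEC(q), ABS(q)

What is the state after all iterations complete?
p=4, q=1

Iteration trace:
Start: p=4, q=5
After iteration 1: p=4, q=4
After iteration 2: p=4, q=3
After iteration 3: p=4, q=2
After iteration 4: p=4, q=1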